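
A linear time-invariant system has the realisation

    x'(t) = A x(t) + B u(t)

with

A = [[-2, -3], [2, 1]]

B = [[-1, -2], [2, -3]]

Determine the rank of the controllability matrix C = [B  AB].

2

AB = [[-4, 13], [0, -7]]
Controllability matrix C = [B  AB] = [[-1, -2, -4, 13], [2, -3, 0, -7]]
Take the 2×2 submatrix of C formed by columns 1, 2: [[-1, -2], [2, -3]]. Its determinant is (-1)·(-3) - (-2)·2 = 3 - (-4) = 7 ≠ 0.
So rank(C) ≥ 2; since C has 2 rows, rank(C) = 2.
rank(C) = 2 = n, so the pair (A, B) is completely controllable.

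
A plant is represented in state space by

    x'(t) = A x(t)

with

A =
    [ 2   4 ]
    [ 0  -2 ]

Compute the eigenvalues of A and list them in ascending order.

det(sI - A) = s^2 - (tr A)s + det A, with tr A = 2 + (-2) = 0 and det A = 2·(-2) - 4·0 = -4 - 0 = -4.
So p(s) = det(sI - A) = s^2 - 4.
Factor s^2 - 4: two numbers with sum 0 and product -4 are 2 and -2, so s^2 - 4 = (s - 2)(s + 2).
Hence p(s) = (s - 2) (s + 2), with roots -2, 2.
At least one eigenvalue has non-negative real part, so the system is not asymptotically stable.

-2, 2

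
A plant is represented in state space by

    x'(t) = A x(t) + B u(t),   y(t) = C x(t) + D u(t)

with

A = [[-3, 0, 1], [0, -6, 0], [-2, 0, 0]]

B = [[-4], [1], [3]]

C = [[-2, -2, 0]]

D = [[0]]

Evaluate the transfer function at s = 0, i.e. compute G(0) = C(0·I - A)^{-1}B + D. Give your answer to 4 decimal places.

G(0) = C(-A)^{-1}B + D = -C A^{-1} B + D.
det A = -12, so A^{-1} = (1/-12)·adj(A) = [[0, 0, -1/2], [0, -1/6, 0], [1, 0, -3/2]]
A^{-1} B = [-3/2, -1/6, -17/2]^T
C A^{-1} B = 10/3
G(0) = D - C A^{-1} B = 0 - (10/3) = -10/3 ≈ -3.3333

-3.3333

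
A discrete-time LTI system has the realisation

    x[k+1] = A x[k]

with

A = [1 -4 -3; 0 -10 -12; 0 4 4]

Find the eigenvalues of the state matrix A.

det(zI - A) = z^3 - (tr A)z^2 + (M11 + M22 + M33)z - det A, where Mii is the 2×2 principal minor of A obtained by deleting row i and column i.
tr A = 1 + (-10) + 4 = -5; M11 = (-10)·4 - (-12)·4 = -40 - (-48) = 8; M22 = 1·4 - (-3)·0 = 4 - 0 = 4; M33 = 1·(-10) - (-4)·0 = -10 - 0 = -10; sum of minors = 2.
det A = 1·((-10)·4 - (-12)·4) - (-4)·(0·4 - (-12)·0) + (-3)·(0·4 - (-10)·0) = 1·8 - (-4)·0 + (-3)·0 = 8.
So p(z) = det(zI - A) = z^3 + 5z^2 + 2z - 8.
Rational-root test: any integer root divides -8. Testing small divisors, z = 1 works: p(1) = 1 + 5 + 2 + (-8) = 0, so (z - 1) is a factor.
Dividing, p(z) = (z - 1)(z^2 + 6z + 8).
Factor z^2 + 6z + 8: two numbers with sum -6 and product 8 are -2 and -4, so z^2 + 6z + 8 = (z + 2)(z + 4).
Hence p(z) = (z - 1) (z + 2) (z + 4), with roots -4, -2, 1.

-4, -2, 1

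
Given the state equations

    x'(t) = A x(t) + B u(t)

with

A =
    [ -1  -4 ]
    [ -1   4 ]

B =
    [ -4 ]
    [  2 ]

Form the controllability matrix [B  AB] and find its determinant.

-40

AB = [[-4], [12]]
Controllability matrix C = [B  AB] = [[-4, -4], [2, 12]]
det(C) = (-4)·12 - (-4)·2 = -48 - (-8) = -40
Since det(C) ≠ 0, rank(C) = 2 and the system is completely controllable.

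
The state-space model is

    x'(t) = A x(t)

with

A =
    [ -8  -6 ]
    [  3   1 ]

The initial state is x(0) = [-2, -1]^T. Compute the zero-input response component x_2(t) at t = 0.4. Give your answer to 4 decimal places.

det(sI - A) = s^2 - (tr A)s + det A, with tr A = (-8) + 1 = -7 and det A = (-8)·1 - (-6)·3 = -8 - (-18) = 10.
So p(s) = det(sI - A) = s^2 + 7s + 10.
Factor s^2 + 7s + 10: two numbers with sum -7 and product 10 are -2 and -5, so s^2 + 7s + 10 = (s + 2)(s + 5).
Hence p(s) = (s + 2) (s + 5), with roots -5, -2.
The eigenvalues -5, -2 are distinct and real, so A is diagonalisable and x(t) = e^{At} x(0) = V diag(e^{λ_i t}) V^{-1} x(0), where the columns of V are the eigenvectors.
λ = -5: A - (-5)I = [[-3, -6], [3, 6]]. Row 1 gives (-3)·v1 + (-6)·v2 = 0, so take v_1 = [-2, 1]^T.
λ = -2: A - (-2)I = [[-6, -6], [3, 3]]. Row 1 gives (-6)·v1 + (-6)·v2 = 0, so take v_2 = [-1, 1]^T.
V = [v_1 v_2] = [[-2, -1], [1, 1]] has det V = -1, so V^{-1} = adj(V)/det V = [[-1, -1], [1, 2]].
Modal coordinates z(0) = V^{-1} x(0): (-1)·(-2) + (-1)·(-1) = 3; 1·(-2) + 2·(-1) = -4; so z(0) = [3, -4]^T.
x_2(t) = Σ_i (v_i)_2 · z_i(0) · e^{λ_i t} (row 2 of V times the modal terms).
x_2(0.4) = 1·3·e^{-5·0.4} + 1·(-4)·e^{-2·0.4} = 3·0.135335 + (-4)·0.449329 = -1.3913.

-1.3913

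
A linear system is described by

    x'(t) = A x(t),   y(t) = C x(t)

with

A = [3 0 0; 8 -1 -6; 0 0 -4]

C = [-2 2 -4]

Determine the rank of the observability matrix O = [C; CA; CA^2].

2

CA = [[10, -2, 4]]
CA^2 = [[14, 2, -4]]
Observability matrix O = [C; CA; CA^2] = [[-2, 2, -4], [10, -2, 4], [14, 2, -4]]
The columns c1, c2, c3 of O are linearly dependent: 2·c2 + c3 = 0 (check each entry), so rank(O) ≤ 2.
The 2×2 minor from rows 1, 2, columns 1, 2 is (-2)·(-2) - 2·10 = 4 - 20 = -16 ≠ 0, so rank(O) = 2.
rank(O) = 2 < n = 3, so the pair (A, C) is not completely observable.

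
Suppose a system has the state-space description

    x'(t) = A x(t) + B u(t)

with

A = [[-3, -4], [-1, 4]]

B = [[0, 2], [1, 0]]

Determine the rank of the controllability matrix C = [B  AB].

AB = [[-4, -6], [4, -2]]
Controllability matrix C = [B  AB] = [[0, 2, -4, -6], [1, 0, 4, -2]]
Take the 2×2 submatrix of C formed by columns 1, 2: [[0, 2], [1, 0]]. Its determinant is 0·0 - 2·1 = 0 - 2 = -2 ≠ 0.
So rank(C) ≥ 2; since C has 2 rows, rank(C) = 2.
rank(C) = 2 = n, so the pair (A, B) is completely controllable.

2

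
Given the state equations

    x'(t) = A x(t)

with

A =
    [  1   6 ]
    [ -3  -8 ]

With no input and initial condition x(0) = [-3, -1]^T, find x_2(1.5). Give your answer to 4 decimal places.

0.1964

det(sI - A) = s^2 - (tr A)s + det A, with tr A = 1 + (-8) = -7 and det A = 1·(-8) - 6·(-3) = -8 - (-18) = 10.
So p(s) = det(sI - A) = s^2 + 7s + 10.
Factor s^2 + 7s + 10: two numbers with sum -7 and product 10 are -2 and -5, so s^2 + 7s + 10 = (s + 2)(s + 5).
Hence p(s) = (s + 2) (s + 5), with roots -5, -2.
The eigenvalues -5, -2 are distinct and real, so A is diagonalisable and x(t) = e^{At} x(0) = V diag(e^{λ_i t}) V^{-1} x(0), where the columns of V are the eigenvectors.
λ = -5: A - (-5)I = [[6, 6], [-3, -3]]. Row 1 gives 6·v1 + 6·v2 = 0, so take v_1 = [1, -1]^T.
λ = -2: A - (-2)I = [[3, 6], [-3, -6]]. Row 1 gives 3·v1 + 6·v2 = 0, so take v_2 = [2, -1]^T.
V = [v_1 v_2] = [[1, 2], [-1, -1]] has det V = 1, so V^{-1} = adj(V)/det V = [[-1, -2], [1, 1]].
Modal coordinates z(0) = V^{-1} x(0): (-1)·(-3) + (-2)·(-1) = 5; 1·(-3) + 1·(-1) = -4; so z(0) = [5, -4]^T.
x_2(t) = Σ_i (v_i)_2 · z_i(0) · e^{λ_i t} (row 2 of V times the modal terms).
x_2(1.5) = (-1)·5·e^{-5·1.5} + (-1)·(-4)·e^{-2·1.5} = (-5)·0.000553 + 4·0.049787 = 0.1964.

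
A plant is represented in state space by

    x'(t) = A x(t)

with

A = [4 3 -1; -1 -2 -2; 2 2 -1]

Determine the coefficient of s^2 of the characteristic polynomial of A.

Expand det(sI - A) for the 3×3 matrix.
p(s) = s^3 - s^2 - s - 7.
(Check: constant term = det(-A) = (-1)^3 det A = -7; coefficient of s^2 = -tr A = -1.)
The coefficient of s^2 is -1.

-1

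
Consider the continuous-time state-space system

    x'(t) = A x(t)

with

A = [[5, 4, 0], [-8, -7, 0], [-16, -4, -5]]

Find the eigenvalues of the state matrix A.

det(sI - A) = s^3 - (tr A)s^2 + (M11 + M22 + M33)s - det A, where Mii is the 2×2 principal minor of A obtained by deleting row i and column i.
tr A = 5 + (-7) + (-5) = -7; M11 = (-7)·(-5) - 0·(-4) = 35 - 0 = 35; M22 = 5·(-5) - 0·(-16) = -25 - 0 = -25; M33 = 5·(-7) - 4·(-8) = -35 - (-32) = -3; sum of minors = 7.
det A = 5·((-7)·(-5) - 0·(-4)) - 4·((-8)·(-5) - 0·(-16)) + 0·((-8)·(-4) - (-7)·(-16)) = 5·35 - 4·40 + 0·(-80) = 15.
So p(s) = det(sI - A) = s^3 + 7s^2 + 7s - 15.
Rational-root test: any integer root divides -15. Testing small divisors, s = 1 works: p(1) = 1 + 7 + 7 + (-15) = 0, so (s - 1) is a factor.
Dividing, p(s) = (s - 1)(s^2 + 8s + 15).
Factor s^2 + 8s + 15: two numbers with sum -8 and product 15 are -3 and -5, so s^2 + 8s + 15 = (s + 3)(s + 5).
Hence p(s) = (s - 1) (s + 3) (s + 5), with roots -5, -3, 1.
At least one eigenvalue has non-negative real part, so the system is not asymptotically stable.

-5, -3, 1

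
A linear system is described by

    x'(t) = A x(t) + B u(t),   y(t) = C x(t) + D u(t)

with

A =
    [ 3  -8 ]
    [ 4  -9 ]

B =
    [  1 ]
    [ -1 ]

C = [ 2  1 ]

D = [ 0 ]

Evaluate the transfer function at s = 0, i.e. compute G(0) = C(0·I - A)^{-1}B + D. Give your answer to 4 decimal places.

8.2000

G(0) = C(-A)^{-1}B + D = -C A^{-1} B + D.
det A = 5, so A^{-1} = (1/5)·adj(A) = [[-9/5, 8/5], [-4/5, 3/5]]
A^{-1} B = [-17/5, -7/5]^T
C A^{-1} B = -41/5
G(0) = D - C A^{-1} B = 0 - (-41/5) = 41/5 ≈ 8.2000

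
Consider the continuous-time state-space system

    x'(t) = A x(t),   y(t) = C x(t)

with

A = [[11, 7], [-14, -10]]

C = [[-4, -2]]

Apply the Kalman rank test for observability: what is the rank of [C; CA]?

CA = [[-16, -8]]
Observability matrix O = [C; CA] = [[-4, -2], [-16, -8]]
Every row of O is a scalar multiple of row 1 = [-4, -2] (multipliers 1, 4), so the rows span a one-dimensional space.
O ≠ 0, hence rank(O) = 1.
rank(O) = 1 < n = 2, so the pair (A, C) is not completely observable.

1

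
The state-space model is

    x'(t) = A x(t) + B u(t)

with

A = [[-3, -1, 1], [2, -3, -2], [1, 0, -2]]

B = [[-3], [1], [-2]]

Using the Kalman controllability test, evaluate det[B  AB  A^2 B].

-81

AB = [[6], [-5], [1]]
A^2B = [[-12], [25], [4]]
Controllability matrix C = [B  AB  A^2B] = [[-3, 6, -12], [1, -5, 25], [-2, 1, 4]]
Expanding along the first row, det(C) = (-3)·((-5)·4 - 25·1) - 6·(1·4 - 25·(-2)) + (-12)·(1·1 - (-5)·(-2)) = (-3)·(-45) - 6·54 + (-12)·(-9) = -81
Since det(C) ≠ 0, rank(C) = 3 and the system is completely controllable.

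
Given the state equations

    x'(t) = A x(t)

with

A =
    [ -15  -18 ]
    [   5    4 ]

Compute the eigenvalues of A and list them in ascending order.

det(sI - A) = s^2 - (tr A)s + det A, with tr A = (-15) + 4 = -11 and det A = (-15)·4 - (-18)·5 = -60 - (-90) = 30.
So p(s) = det(sI - A) = s^2 + 11s + 30.
Factor s^2 + 11s + 30: two numbers with sum -11 and product 30 are -5 and -6, so s^2 + 11s + 30 = (s + 5)(s + 6).
Hence p(s) = (s + 5) (s + 6), with roots -6, -5.
All eigenvalues have negative real part, so the system is asymptotically stable.

-6, -5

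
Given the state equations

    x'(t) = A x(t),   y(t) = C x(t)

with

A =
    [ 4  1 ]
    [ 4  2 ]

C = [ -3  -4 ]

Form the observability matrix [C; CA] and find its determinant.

-79

CA = [[-28, -11]]
Observability matrix O = [C; CA] = [[-3, -4], [-28, -11]]
det(O) = (-3)·(-11) - (-4)·(-28) = 33 - 112 = -79
Since det(O) ≠ 0, rank(O) = 2 and the system is completely observable.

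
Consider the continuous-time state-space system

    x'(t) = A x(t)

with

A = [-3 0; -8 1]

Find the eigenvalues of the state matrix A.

-3, 1

det(sI - A) = s^2 - (tr A)s + det A, with tr A = (-3) + 1 = -2 and det A = (-3)·1 - 0·(-8) = -3 - 0 = -3.
So p(s) = det(sI - A) = s^2 + 2s - 3.
Factor s^2 + 2s - 3: two numbers with sum -2 and product -3 are 1 and -3, so s^2 + 2s - 3 = (s - 1)(s + 3).
Hence p(s) = (s - 1) (s + 3), with roots -3, 1.
At least one eigenvalue has non-negative real part, so the system is not asymptotically stable.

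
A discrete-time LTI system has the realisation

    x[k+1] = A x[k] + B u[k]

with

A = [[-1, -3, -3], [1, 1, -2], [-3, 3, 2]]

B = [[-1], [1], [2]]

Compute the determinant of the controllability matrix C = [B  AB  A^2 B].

AB = [[-8], [-4], [10]]
A^2B = [[-10], [-32], [32]]
Controllability matrix C = [B  AB  A^2B] = [[-1, -8, -10], [1, -4, -32], [2, 10, 32]]
Expanding along the first row, det(C) = (-1)·((-4)·32 - (-32)·10) - (-8)·(1·32 - (-32)·2) + (-10)·(1·10 - (-4)·2) = (-1)·192 - (-8)·96 + (-10)·18 = 396
Since det(C) ≠ 0, rank(C) = 3 and the system is completely controllable.

396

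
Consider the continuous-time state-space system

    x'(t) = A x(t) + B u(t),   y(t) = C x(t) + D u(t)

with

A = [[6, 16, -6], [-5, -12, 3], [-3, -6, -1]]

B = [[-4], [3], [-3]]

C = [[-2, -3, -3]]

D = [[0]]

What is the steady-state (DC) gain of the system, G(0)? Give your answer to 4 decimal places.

6.0000

G(0) = C(-A)^{-1}B + D = -C A^{-1} B + D.
det A = -8, so A^{-1} = (1/-8)·adj(A) = [[-15/4, -13/2, 3], [7/4, 3, -3/2], [3/4, 3/2, -1]]
A^{-1} B = [-27/2, 13/2, 9/2]^T
C A^{-1} B = -6
G(0) = D - C A^{-1} B = 0 - (-6) = 6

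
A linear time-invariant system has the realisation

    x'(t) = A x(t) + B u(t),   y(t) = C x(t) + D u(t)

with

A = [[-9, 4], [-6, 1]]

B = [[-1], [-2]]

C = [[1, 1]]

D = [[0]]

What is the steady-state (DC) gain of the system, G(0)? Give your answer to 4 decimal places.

G(0) = C(-A)^{-1}B + D = -C A^{-1} B + D.
det A = 15, so A^{-1} = (1/15)·adj(A) = [[1/15, -4/15], [2/5, -3/5]]
A^{-1} B = [7/15, 4/5]^T
C A^{-1} B = 19/15
G(0) = D - C A^{-1} B = 0 - (19/15) = -19/15 ≈ -1.2667

-1.2667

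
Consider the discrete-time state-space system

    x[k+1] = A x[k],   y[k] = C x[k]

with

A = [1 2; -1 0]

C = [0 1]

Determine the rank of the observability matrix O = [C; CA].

2

CA = [[-1, 0]]
Observability matrix O = [C; CA] = [[0, 1], [-1, 0]]
det(O) = 0·0 - 1·(-1) = 0 - (-1) = 1 ≠ 0, so rank(O) = 2.
rank(O) = 2 = n, so the pair (A, C) is completely observable.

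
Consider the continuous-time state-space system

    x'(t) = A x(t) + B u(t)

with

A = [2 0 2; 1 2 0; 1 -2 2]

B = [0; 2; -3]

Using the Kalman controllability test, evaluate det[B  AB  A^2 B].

AB = [[-6], [4], [-10]]
A^2B = [[-32], [2], [-34]]
Controllability matrix C = [B  AB  A^2B] = [[0, -6, -32], [2, 4, 2], [-3, -10, -34]]
Expanding along the first row, det(C) = 0·(4·(-34) - 2·(-10)) - (-6)·(2·(-34) - 2·(-3)) + (-32)·(2·(-10) - 4·(-3)) = 0·(-116) - (-6)·(-62) + (-32)·(-8) = -116
Since det(C) ≠ 0, rank(C) = 3 and the system is completely controllable.

-116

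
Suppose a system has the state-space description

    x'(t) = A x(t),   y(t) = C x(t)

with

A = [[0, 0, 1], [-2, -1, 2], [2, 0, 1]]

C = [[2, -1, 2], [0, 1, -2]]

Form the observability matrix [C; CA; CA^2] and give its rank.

CA = [[6, 1, 2], [-6, -1, 0]]
CA^2 = [[2, -1, 10], [2, 1, -8]]
Observability matrix O = [C; CA; CA^2] = [[2, -1, 2], [0, 1, -2], [6, 1, 2], [-6, -1, 0], [2, -1, 10], [2, 1, -8]]
Take the 3×3 submatrix of O formed by rows 1, 2, 3: [[2, -1, 2], [0, 1, -2], [6, 1, 2]]. Its determinant is 2·(1·2 - (-2)·1) - (-1)·(0·2 - (-2)·6) + 2·(0·1 - 1·6) = 2·4 - (-1)·12 + 2·(-6) = 8 ≠ 0.
So rank(O) ≥ 3; since O has 3 columns, rank(O) = 3.
rank(O) = 3 = n, so the pair (A, C) is completely observable.

3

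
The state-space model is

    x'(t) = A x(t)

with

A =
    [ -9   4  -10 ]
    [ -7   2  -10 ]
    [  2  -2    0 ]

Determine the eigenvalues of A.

det(sI - A) = s^3 - (tr A)s^2 + (M11 + M22 + M33)s - det A, where Mii is the 2×2 principal minor of A obtained by deleting row i and column i.
tr A = (-9) + 2 + 0 = -7; M11 = 2·0 - (-10)·(-2) = 0 - 20 = -20; M22 = (-9)·0 - (-10)·2 = 0 - (-20) = 20; M33 = (-9)·2 - 4·(-7) = -18 - (-28) = 10; sum of minors = 10.
det A = (-9)·(2·0 - (-10)·(-2)) - 4·((-7)·0 - (-10)·2) + (-10)·((-7)·(-2) - 2·2) = (-9)·(-20) - 4·20 + (-10)·10 = 0.
So p(s) = det(sI - A) = s^3 + 7s^2 + 10s.
The constant term is 0, so p(s) = s(s^2 + 7s + 10).
Factor s^2 + 7s + 10: two numbers with sum -7 and product 10 are -2 and -5, so s^2 + 7s + 10 = (s + 2)(s + 5).
Hence p(s) = s (s + 2) (s + 5), with roots -5, -2, 0.
At least one eigenvalue has non-negative real part, so the system is not asymptotically stable.

-5, -2, 0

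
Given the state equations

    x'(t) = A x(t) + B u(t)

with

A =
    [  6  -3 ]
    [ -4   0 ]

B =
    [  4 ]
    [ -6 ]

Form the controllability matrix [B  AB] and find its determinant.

188

AB = [[42], [-16]]
Controllability matrix C = [B  AB] = [[4, 42], [-6, -16]]
det(C) = 4·(-16) - 42·(-6) = -64 - (-252) = 188
Since det(C) ≠ 0, rank(C) = 2 and the system is completely controllable.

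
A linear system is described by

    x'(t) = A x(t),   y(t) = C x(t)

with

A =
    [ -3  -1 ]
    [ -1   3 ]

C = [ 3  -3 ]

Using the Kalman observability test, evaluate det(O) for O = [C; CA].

CA = [[-6, -12]]
Observability matrix O = [C; CA] = [[3, -3], [-6, -12]]
det(O) = 3·(-12) - (-3)·(-6) = -36 - 18 = -54
Since det(O) ≠ 0, rank(O) = 2 and the system is completely observable.

-54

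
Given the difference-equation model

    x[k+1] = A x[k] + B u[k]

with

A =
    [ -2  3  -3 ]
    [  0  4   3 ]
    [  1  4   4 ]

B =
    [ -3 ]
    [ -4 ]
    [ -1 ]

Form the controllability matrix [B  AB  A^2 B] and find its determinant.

3189

AB = [[-3], [-19], [-23]]
A^2B = [[18], [-145], [-171]]
Controllability matrix C = [B  AB  A^2B] = [[-3, -3, 18], [-4, -19, -145], [-1, -23, -171]]
Expanding along the first row, det(C) = (-3)·((-19)·(-171) - (-145)·(-23)) - (-3)·((-4)·(-171) - (-145)·(-1)) + 18·((-4)·(-23) - (-19)·(-1)) = (-3)·(-86) - (-3)·539 + 18·73 = 3189
Since det(C) ≠ 0, rank(C) = 3 and the system is completely controllable.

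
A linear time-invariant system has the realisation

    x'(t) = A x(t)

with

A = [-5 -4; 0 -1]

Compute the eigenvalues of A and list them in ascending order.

det(sI - A) = s^2 - (tr A)s + det A, with tr A = (-5) + (-1) = -6 and det A = (-5)·(-1) - (-4)·0 = 5 - 0 = 5.
So p(s) = det(sI - A) = s^2 + 6s + 5.
Factor s^2 + 6s + 5: two numbers with sum -6 and product 5 are -1 and -5, so s^2 + 6s + 5 = (s + 1)(s + 5).
Hence p(s) = (s + 1) (s + 5), with roots -5, -1.
All eigenvalues have negative real part, so the system is asymptotically stable.

-5, -1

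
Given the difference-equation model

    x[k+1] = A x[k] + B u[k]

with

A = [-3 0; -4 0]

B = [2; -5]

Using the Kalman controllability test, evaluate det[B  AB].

-46

AB = [[-6], [-8]]
Controllability matrix C = [B  AB] = [[2, -6], [-5, -8]]
det(C) = 2·(-8) - (-6)·(-5) = -16 - 30 = -46
Since det(C) ≠ 0, rank(C) = 2 and the system is completely controllable.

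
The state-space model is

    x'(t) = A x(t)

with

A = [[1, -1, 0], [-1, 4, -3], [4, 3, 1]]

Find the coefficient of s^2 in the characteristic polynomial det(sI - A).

-6

Expand det(sI - A) for the 3×3 matrix.
p(s) = s^3 - 6s^2 + 17s - 24.
(Check: constant term = det(-A) = (-1)^3 det A = -24; coefficient of s^2 = -tr A = -6.)
The coefficient of s^2 is -6.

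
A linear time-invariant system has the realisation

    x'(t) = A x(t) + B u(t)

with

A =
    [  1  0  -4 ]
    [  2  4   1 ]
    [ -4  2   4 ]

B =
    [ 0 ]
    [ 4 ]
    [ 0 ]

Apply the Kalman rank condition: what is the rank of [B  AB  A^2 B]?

3

AB = [[0], [16], [8]]
A^2B = [[-32], [72], [64]]
Controllability matrix C = [B  AB  A^2B] = [[0, 0, -32], [4, 16, 72], [0, 8, 64]]
det(C) = 0·(16·64 - 72·8) - 0·(4·64 - 72·0) + (-32)·(4·8 - 16·0) = 0·448 - 0·256 + (-32)·32 = -1024 ≠ 0, so rank(C) = 3.
rank(C) = 3 = n, so the pair (A, B) is completely controllable.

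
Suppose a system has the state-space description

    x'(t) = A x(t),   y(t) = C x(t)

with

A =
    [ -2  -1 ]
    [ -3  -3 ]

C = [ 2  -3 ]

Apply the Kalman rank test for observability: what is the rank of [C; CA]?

2

CA = [[5, 7]]
Observability matrix O = [C; CA] = [[2, -3], [5, 7]]
det(O) = 2·7 - (-3)·5 = 14 - (-15) = 29 ≠ 0, so rank(O) = 2.
rank(O) = 2 = n, so the pair (A, C) is completely observable.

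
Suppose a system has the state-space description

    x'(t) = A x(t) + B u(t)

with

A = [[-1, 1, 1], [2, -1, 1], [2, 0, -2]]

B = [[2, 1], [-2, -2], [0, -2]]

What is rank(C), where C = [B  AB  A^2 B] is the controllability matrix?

AB = [[-4, -5], [6, 2], [4, 6]]
A^2B = [[14, 13], [-10, -6], [-16, -22]]
Controllability matrix C = [B  AB  A^2B] = [[2, 1, -4, -5, 14, 13], [-2, -2, 6, 2, -10, -6], [0, -2, 4, 6, -16, -22]]
Take the 3×3 submatrix of C formed by columns 1, 2, 4: [[2, 1, -5], [-2, -2, 2], [0, -2, 6]]. Its determinant is 2·((-2)·6 - 2·(-2)) - 1·((-2)·6 - 2·0) + (-5)·((-2)·(-2) - (-2)·0) = 2·(-8) - 1·(-12) + (-5)·4 = -24 ≠ 0.
So rank(C) ≥ 3; since C has 3 rows, rank(C) = 3.
rank(C) = 3 = n, so the pair (A, B) is completely controllable.

3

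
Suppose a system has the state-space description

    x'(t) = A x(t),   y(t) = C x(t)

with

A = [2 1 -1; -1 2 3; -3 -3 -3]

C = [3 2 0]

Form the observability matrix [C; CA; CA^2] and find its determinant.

CA = [[4, 7, 3]]
CA^2 = [[-8, 9, 8]]
Observability matrix O = [C; CA; CA^2] = [[3, 2, 0], [4, 7, 3], [-8, 9, 8]]
Expanding along the first row, det(O) = 3·(7·8 - 3·9) - 2·(4·8 - 3·(-8)) + 0·(4·9 - 7·(-8)) = 3·29 - 2·56 + 0·92 = -25
Since det(O) ≠ 0, rank(O) = 3 and the system is completely observable.

-25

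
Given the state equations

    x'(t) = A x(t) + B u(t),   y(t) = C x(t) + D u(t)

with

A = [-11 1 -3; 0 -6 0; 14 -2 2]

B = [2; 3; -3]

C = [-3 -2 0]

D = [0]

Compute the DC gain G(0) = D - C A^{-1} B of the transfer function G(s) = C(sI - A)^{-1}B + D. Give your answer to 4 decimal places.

G(0) = C(-A)^{-1}B + D = -C A^{-1} B + D.
det A = -120, so A^{-1} = (1/-120)·adj(A) = [[1/10, -1/30, 3/20], [0, -1/6, 0], [-7/10, 1/15, -11/20]]
A^{-1} B = [-7/20, -1/2, 9/20]^T
C A^{-1} B = 41/20
G(0) = D - C A^{-1} B = 0 - (41/20) = -41/20 ≈ -2.0500

-2.0500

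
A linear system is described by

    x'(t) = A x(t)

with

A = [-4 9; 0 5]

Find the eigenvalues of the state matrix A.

det(sI - A) = s^2 - (tr A)s + det A, with tr A = (-4) + 5 = 1 and det A = (-4)·5 - 9·0 = -20 - 0 = -20.
So p(s) = det(sI - A) = s^2 - s - 20.
Factor s^2 - s - 20: two numbers with sum 1 and product -20 are 5 and -4, so s^2 - s - 20 = (s - 5)(s + 4).
Hence p(s) = (s - 5) (s + 4), with roots -4, 5.
At least one eigenvalue has non-negative real part, so the system is not asymptotically stable.

-4, 5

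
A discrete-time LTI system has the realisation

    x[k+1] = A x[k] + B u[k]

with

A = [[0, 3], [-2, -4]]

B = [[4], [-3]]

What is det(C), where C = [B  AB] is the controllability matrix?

-11

AB = [[-9], [4]]
Controllability matrix C = [B  AB] = [[4, -9], [-3, 4]]
det(C) = 4·4 - (-9)·(-3) = 16 - 27 = -11
Since det(C) ≠ 0, rank(C) = 2 and the system is completely controllable.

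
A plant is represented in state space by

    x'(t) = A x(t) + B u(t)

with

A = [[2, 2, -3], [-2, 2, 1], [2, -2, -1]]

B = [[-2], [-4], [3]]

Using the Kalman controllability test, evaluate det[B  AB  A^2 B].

908

AB = [[-21], [-1], [1]]
A^2B = [[-47], [41], [-41]]
Controllability matrix C = [B  AB  A^2B] = [[-2, -21, -47], [-4, -1, 41], [3, 1, -41]]
Expanding along the first row, det(C) = (-2)·((-1)·(-41) - 41·1) - (-21)·((-4)·(-41) - 41·3) + (-47)·((-4)·1 - (-1)·3) = (-2)·0 - (-21)·41 + (-47)·(-1) = 908
Since det(C) ≠ 0, rank(C) = 3 and the system is completely controllable.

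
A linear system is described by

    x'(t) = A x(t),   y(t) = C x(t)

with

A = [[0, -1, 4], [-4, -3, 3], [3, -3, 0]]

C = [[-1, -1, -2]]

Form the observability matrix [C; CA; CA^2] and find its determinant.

CA = [[-2, 10, -7]]
CA^2 = [[-61, -7, 22]]
Observability matrix O = [C; CA; CA^2] = [[-1, -1, -2], [-2, 10, -7], [-61, -7, 22]]
Expanding along the first row, det(O) = (-1)·(10·22 - (-7)·(-7)) - (-1)·((-2)·22 - (-7)·(-61)) + (-2)·((-2)·(-7) - 10·(-61)) = (-1)·171 - (-1)·(-471) + (-2)·624 = -1890
Since det(O) ≠ 0, rank(O) = 3 and the system is completely observable.

-1890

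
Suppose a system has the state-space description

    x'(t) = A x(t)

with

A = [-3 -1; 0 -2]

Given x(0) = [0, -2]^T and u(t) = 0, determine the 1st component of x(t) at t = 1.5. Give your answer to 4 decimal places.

0.0774

det(sI - A) = s^2 - (tr A)s + det A, with tr A = (-3) + (-2) = -5 and det A = (-3)·(-2) - (-1)·0 = 6 - 0 = 6.
So p(s) = det(sI - A) = s^2 + 5s + 6.
Factor s^2 + 5s + 6: two numbers with sum -5 and product 6 are -2 and -3, so s^2 + 5s + 6 = (s + 2)(s + 3).
Hence p(s) = (s + 2) (s + 3), with roots -3, -2.
The eigenvalues -3, -2 are distinct and real, so A is diagonalisable and x(t) = e^{At} x(0) = V diag(e^{λ_i t}) V^{-1} x(0), where the columns of V are the eigenvectors.
λ = -3: A - (-3)I = [[0, -1], [0, 1]]. Row 1 gives 0·v1 + (-1)·v2 = 0, so take v_1 = [1, 0]^T.
λ = -2: A - (-2)I = [[-1, -1], [0, 0]]. Row 1 gives (-1)·v1 + (-1)·v2 = 0, so take v_2 = [-1, 1]^T.
V = [v_1 v_2] = [[1, -1], [0, 1]] has det V = 1, so V^{-1} = adj(V)/det V = [[1, 1], [0, 1]].
Modal coordinates z(0) = V^{-1} x(0): 1·0 + 1·(-2) = -2; 0·0 + 1·(-2) = -2; so z(0) = [-2, -2]^T.
x_1(t) = Σ_i (v_i)_1 · z_i(0) · e^{λ_i t} (row 1 of V times the modal terms).
x_1(1.5) = 1·(-2)·e^{-3·1.5} + (-1)·(-2)·e^{-2·1.5} = (-2)·0.011109 + 2·0.049787 = 0.0774.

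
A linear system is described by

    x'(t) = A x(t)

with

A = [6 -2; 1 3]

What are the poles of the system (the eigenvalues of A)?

4, 5

det(sI - A) = s^2 - (tr A)s + det A, with tr A = 6 + 3 = 9 and det A = 6·3 - (-2)·1 = 18 - (-2) = 20.
So p(s) = det(sI - A) = s^2 - 9s + 20.
Factor s^2 - 9s + 20: two numbers with sum 9 and product 20 are 5 and 4, so s^2 - 9s + 20 = (s - 5)(s - 4).
Hence p(s) = (s - 5) (s - 4), with roots 4, 5.
At least one eigenvalue has non-negative real part, so the system is not asymptotically stable.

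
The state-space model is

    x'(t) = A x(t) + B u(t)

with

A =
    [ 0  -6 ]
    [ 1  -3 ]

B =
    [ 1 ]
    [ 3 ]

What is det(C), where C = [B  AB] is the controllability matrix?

46

AB = [[-18], [-8]]
Controllability matrix C = [B  AB] = [[1, -18], [3, -8]]
det(C) = 1·(-8) - (-18)·3 = -8 - (-54) = 46
Since det(C) ≠ 0, rank(C) = 2 and the system is completely controllable.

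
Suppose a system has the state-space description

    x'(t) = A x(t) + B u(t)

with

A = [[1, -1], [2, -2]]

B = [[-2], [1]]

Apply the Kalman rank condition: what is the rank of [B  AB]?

2

AB = [[-3], [-6]]
Controllability matrix C = [B  AB] = [[-2, -3], [1, -6]]
det(C) = (-2)·(-6) - (-3)·1 = 12 - (-3) = 15 ≠ 0, so rank(C) = 2.
rank(C) = 2 = n, so the pair (A, B) is completely controllable.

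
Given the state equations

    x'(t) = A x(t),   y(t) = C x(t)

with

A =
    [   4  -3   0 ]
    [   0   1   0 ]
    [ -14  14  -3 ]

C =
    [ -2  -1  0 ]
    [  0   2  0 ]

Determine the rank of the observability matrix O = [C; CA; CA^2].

CA = [[-8, 5, 0], [0, 2, 0]]
CA^2 = [[-32, 29, 0], [0, 2, 0]]
Observability matrix O = [C; CA; CA^2] = [[-2, -1, 0], [0, 2, 0], [-8, 5, 0], [0, 2, 0], [-32, 29, 0], [0, 2, 0]]
Column 3 of O is identically zero, so rank(O) ≤ 2.
The 2×2 minor from rows 1, 2, columns 1, 2 is (-2)·2 - (-1)·0 = -4 - 0 = -4 ≠ 0, so rank(O) = 2.
rank(O) = 2 < n = 3, so the pair (A, C) is not completely observable.

2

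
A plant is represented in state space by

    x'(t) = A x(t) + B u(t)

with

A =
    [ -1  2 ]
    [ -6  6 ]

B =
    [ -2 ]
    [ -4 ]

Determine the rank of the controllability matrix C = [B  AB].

1

AB = [[-6], [-12]]
Controllability matrix C = [B  AB] = [[-2, -6], [-4, -12]]
Every column of C is a scalar multiple of column 1 = [-2, -4] (multipliers 1, 3), so the columns span a one-dimensional space.
C ≠ 0, hence rank(C) = 1.
rank(C) = 1 < n = 2, so the pair (A, B) is not completely controllable.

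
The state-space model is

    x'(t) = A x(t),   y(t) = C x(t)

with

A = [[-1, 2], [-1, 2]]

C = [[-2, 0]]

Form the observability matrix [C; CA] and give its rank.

CA = [[2, -4]]
Observability matrix O = [C; CA] = [[-2, 0], [2, -4]]
det(O) = (-2)·(-4) - 0·2 = 8 - 0 = 8 ≠ 0, so rank(O) = 2.
rank(O) = 2 = n, so the pair (A, C) is completely observable.

2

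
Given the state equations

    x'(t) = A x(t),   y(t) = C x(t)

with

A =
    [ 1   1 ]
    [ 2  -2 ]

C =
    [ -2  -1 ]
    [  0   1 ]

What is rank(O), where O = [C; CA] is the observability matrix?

2

CA = [[-4, 0], [2, -2]]
Observability matrix O = [C; CA] = [[-2, -1], [0, 1], [-4, 0], [2, -2]]
Take the 2×2 submatrix of O formed by rows 1, 2: [[-2, -1], [0, 1]]. Its determinant is (-2)·1 - (-1)·0 = -2 - 0 = -2 ≠ 0.
So rank(O) ≥ 2; since O has 2 columns, rank(O) = 2.
rank(O) = 2 = n, so the pair (A, C) is completely observable.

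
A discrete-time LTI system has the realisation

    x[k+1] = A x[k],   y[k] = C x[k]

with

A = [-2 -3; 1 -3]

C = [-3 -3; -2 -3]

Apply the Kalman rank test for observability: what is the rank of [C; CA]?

2

CA = [[3, 18], [1, 15]]
Observability matrix O = [C; CA] = [[-3, -3], [-2, -3], [3, 18], [1, 15]]
Take the 2×2 submatrix of O formed by rows 1, 2: [[-3, -3], [-2, -3]]. Its determinant is (-3)·(-3) - (-3)·(-2) = 9 - 6 = 3 ≠ 0.
So rank(O) ≥ 2; since O has 2 columns, rank(O) = 2.
rank(O) = 2 = n, so the pair (A, C) is completely observable.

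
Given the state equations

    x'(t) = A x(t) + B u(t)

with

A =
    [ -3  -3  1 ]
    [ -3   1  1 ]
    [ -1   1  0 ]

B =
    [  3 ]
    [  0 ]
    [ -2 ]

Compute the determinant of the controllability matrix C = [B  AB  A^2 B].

AB = [[-11], [-11], [-3]]
A^2B = [[63], [19], [0]]
Controllability matrix C = [B  AB  A^2B] = [[3, -11, 63], [0, -11, 19], [-2, -3, 0]]
Expanding along the first row, det(C) = 3·((-11)·0 - 19·(-3)) - (-11)·(0·0 - 19·(-2)) + 63·(0·(-3) - (-11)·(-2)) = 3·57 - (-11)·38 + 63·(-22) = -797
Since det(C) ≠ 0, rank(C) = 3 and the system is completely controllable.

-797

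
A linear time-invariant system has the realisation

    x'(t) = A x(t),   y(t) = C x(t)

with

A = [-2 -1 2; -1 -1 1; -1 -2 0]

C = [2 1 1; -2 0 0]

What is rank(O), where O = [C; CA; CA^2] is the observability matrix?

CA = [[-6, -5, 5], [4, 2, -4]]
CA^2 = [[12, 1, -17], [-6, 2, 10]]
Observability matrix O = [C; CA; CA^2] = [[2, 1, 1], [-2, 0, 0], [-6, -5, 5], [4, 2, -4], [12, 1, -17], [-6, 2, 10]]
Take the 3×3 submatrix of O formed by rows 1, 2, 3: [[2, 1, 1], [-2, 0, 0], [-6, -5, 5]]. Its determinant is 2·(0·5 - 0·(-5)) - 1·((-2)·5 - 0·(-6)) + 1·((-2)·(-5) - 0·(-6)) = 2·0 - 1·(-10) + 1·10 = 20 ≠ 0.
So rank(O) ≥ 3; since O has 3 columns, rank(O) = 3.
rank(O) = 3 = n, so the pair (A, C) is completely observable.

3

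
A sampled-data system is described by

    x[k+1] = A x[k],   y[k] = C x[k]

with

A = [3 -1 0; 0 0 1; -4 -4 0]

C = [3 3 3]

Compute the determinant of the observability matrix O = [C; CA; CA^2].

-432

CA = [[-3, -15, 3]]
CA^2 = [[-21, -9, -15]]
Observability matrix O = [C; CA; CA^2] = [[3, 3, 3], [-3, -15, 3], [-21, -9, -15]]
Expanding along the first row, det(O) = 3·((-15)·(-15) - 3·(-9)) - 3·((-3)·(-15) - 3·(-21)) + 3·((-3)·(-9) - (-15)·(-21)) = 3·252 - 3·108 + 3·(-288) = -432
Since det(O) ≠ 0, rank(O) = 3 and the system is completely observable.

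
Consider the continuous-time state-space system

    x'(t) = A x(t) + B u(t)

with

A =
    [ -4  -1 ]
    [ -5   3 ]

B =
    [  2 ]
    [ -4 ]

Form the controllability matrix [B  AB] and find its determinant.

AB = [[-4], [-22]]
Controllability matrix C = [B  AB] = [[2, -4], [-4, -22]]
det(C) = 2·(-22) - (-4)·(-4) = -44 - 16 = -60
Since det(C) ≠ 0, rank(C) = 2 and the system is completely controllable.

-60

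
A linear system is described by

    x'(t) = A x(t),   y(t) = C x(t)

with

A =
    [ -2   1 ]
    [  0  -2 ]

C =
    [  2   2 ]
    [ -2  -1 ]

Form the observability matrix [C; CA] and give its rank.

CA = [[-4, -2], [4, 0]]
Observability matrix O = [C; CA] = [[2, 2], [-2, -1], [-4, -2], [4, 0]]
Take the 2×2 submatrix of O formed by rows 1, 2: [[2, 2], [-2, -1]]. Its determinant is 2·(-1) - 2·(-2) = -2 - (-4) = 2 ≠ 0.
So rank(O) ≥ 2; since O has 2 columns, rank(O) = 2.
rank(O) = 2 = n, so the pair (A, C) is completely observable.

2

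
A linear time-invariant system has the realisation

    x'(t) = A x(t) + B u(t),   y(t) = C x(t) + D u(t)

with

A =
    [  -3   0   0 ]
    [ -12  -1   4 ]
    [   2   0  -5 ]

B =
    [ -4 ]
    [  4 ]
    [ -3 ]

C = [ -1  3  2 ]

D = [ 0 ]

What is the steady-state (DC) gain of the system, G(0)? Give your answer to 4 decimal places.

45.4667

G(0) = C(-A)^{-1}B + D = -C A^{-1} B + D.
det A = -15, so A^{-1} = (1/-15)·adj(A) = [[-1/3, 0, 0], [52/15, -1, -4/5], [-2/15, 0, -1/5]]
A^{-1} B = [4/3, -232/15, 17/15]^T
C A^{-1} B = -682/15
G(0) = D - C A^{-1} B = 0 - (-682/15) = 682/15 ≈ 45.4667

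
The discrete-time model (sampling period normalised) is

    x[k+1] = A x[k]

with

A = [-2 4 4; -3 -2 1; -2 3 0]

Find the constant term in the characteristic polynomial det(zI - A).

54

Expand det(zI - A) for the 3×3 matrix.
p(z) = z^3 + 4z^2 + 21z + 54.
(Check: constant term = det(-A) = (-1)^3 det A = 54; coefficient of z^2 = -tr A = 4.)
The constant term is 54.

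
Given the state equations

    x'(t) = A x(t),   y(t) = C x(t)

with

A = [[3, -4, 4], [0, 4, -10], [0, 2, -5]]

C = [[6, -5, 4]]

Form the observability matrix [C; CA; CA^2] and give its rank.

CA = [[18, -36, 54]]
CA^2 = [[54, -108, 162]]
Observability matrix O = [C; CA; CA^2] = [[6, -5, 4], [18, -36, 54], [54, -108, 162]]
The columns c1, c2, c3 of O are linearly dependent: c1 + 2·c2 + c3 = 0 (check each entry), so rank(O) ≤ 2.
The 2×2 minor from rows 1, 2, columns 1, 2 is 6·(-36) - (-5)·18 = -216 - (-90) = -126 ≠ 0, so rank(O) = 2.
rank(O) = 2 < n = 3, so the pair (A, C) is not completely observable.

2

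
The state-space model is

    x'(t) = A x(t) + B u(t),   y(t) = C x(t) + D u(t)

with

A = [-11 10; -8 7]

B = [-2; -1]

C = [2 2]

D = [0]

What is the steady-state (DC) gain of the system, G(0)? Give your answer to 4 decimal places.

G(0) = C(-A)^{-1}B + D = -C A^{-1} B + D.
det A = 3, so A^{-1} = (1/3)·adj(A) = [[7/3, -10/3], [8/3, -11/3]]
A^{-1} B = [-4/3, -5/3]^T
C A^{-1} B = -6
G(0) = D - C A^{-1} B = 0 - (-6) = 6

6.0000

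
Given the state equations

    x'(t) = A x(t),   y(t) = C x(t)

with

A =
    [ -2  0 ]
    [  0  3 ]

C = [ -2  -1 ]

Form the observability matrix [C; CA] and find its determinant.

CA = [[4, -3]]
Observability matrix O = [C; CA] = [[-2, -1], [4, -3]]
det(O) = (-2)·(-3) - (-1)·4 = 6 - (-4) = 10
Since det(O) ≠ 0, rank(O) = 2 and the system is completely observable.

10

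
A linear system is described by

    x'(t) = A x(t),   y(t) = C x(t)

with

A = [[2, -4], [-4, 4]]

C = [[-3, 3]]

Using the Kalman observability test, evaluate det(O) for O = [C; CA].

CA = [[-18, 24]]
Observability matrix O = [C; CA] = [[-3, 3], [-18, 24]]
det(O) = (-3)·24 - 3·(-18) = -72 - (-54) = -18
Since det(O) ≠ 0, rank(O) = 2 and the system is completely observable.

-18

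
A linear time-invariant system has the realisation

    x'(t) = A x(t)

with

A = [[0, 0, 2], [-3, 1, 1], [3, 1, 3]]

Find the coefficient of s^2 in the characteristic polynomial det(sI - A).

Expand det(sI - A) for the 3×3 matrix.
p(s) = s^3 - 4s^2 - 4s + 12.
(Check: constant term = det(-A) = (-1)^3 det A = 12; coefficient of s^2 = -tr A = -4.)
The coefficient of s^2 is -4.

-4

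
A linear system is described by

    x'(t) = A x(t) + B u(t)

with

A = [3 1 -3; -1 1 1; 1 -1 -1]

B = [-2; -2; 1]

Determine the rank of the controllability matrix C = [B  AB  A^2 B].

3

AB = [[-11], [1], [-1]]
A^2B = [[-29], [11], [-11]]
Controllability matrix C = [B  AB  A^2B] = [[-2, -11, -29], [-2, 1, 11], [1, -1, -11]]
det(C) = (-2)·(1·(-11) - 11·(-1)) - (-11)·((-2)·(-11) - 11·1) + (-29)·((-2)·(-1) - 1·1) = (-2)·0 - (-11)·11 + (-29)·1 = 92 ≠ 0, so rank(C) = 3.
rank(C) = 3 = n, so the pair (A, B) is completely controllable.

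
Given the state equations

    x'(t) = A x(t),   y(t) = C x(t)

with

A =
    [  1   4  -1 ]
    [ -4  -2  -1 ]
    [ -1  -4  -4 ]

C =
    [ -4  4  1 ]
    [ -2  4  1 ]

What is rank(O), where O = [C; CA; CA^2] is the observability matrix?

CA = [[-21, -28, -4], [-19, -20, -6]]
CA^2 = [[95, -12, 65], [67, -12, 63]]
Observability matrix O = [C; CA; CA^2] = [[-4, 4, 1], [-2, 4, 1], [-21, -28, -4], [-19, -20, -6], [95, -12, 65], [67, -12, 63]]
Take the 3×3 submatrix of O formed by rows 1, 2, 3: [[-4, 4, 1], [-2, 4, 1], [-21, -28, -4]]. Its determinant is (-4)·(4·(-4) - 1·(-28)) - 4·((-2)·(-4) - 1·(-21)) + 1·((-2)·(-28) - 4·(-21)) = (-4)·12 - 4·29 + 1·140 = -24 ≠ 0.
So rank(O) ≥ 3; since O has 3 columns, rank(O) = 3.
rank(O) = 3 = n, so the pair (A, C) is completely observable.

3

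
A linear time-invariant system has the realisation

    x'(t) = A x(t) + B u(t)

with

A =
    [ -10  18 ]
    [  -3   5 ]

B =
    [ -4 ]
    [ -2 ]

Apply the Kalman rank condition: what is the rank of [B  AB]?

AB = [[4], [2]]
Controllability matrix C = [B  AB] = [[-4, 4], [-2, 2]]
Every column of C is a scalar multiple of column 1 = [-4, -2] (multipliers 1, -1), so the columns span a one-dimensional space.
C ≠ 0, hence rank(C) = 1.
rank(C) = 1 < n = 2, so the pair (A, B) is not completely controllable.

1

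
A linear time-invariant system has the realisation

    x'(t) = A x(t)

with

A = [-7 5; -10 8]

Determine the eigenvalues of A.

det(sI - A) = s^2 - (tr A)s + det A, with tr A = (-7) + 8 = 1 and det A = (-7)·8 - 5·(-10) = -56 - (-50) = -6.
So p(s) = det(sI - A) = s^2 - s - 6.
Factor s^2 - s - 6: two numbers with sum 1 and product -6 are 3 and -2, so s^2 - s - 6 = (s - 3)(s + 2).
Hence p(s) = (s - 3) (s + 2), with roots -2, 3.
At least one eigenvalue has non-negative real part, so the system is not asymptotically stable.

-2, 3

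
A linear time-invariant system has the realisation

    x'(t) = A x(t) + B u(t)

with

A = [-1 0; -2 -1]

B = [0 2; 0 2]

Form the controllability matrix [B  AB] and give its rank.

2

AB = [[0, -2], [0, -6]]
Controllability matrix C = [B  AB] = [[0, 2, 0, -2], [0, 2, 0, -6]]
Take the 2×2 submatrix of C formed by columns 2, 4: [[2, -2], [2, -6]]. Its determinant is 2·(-6) - (-2)·2 = -12 - (-4) = -8 ≠ 0.
So rank(C) ≥ 2; since C has 2 rows, rank(C) = 2.
rank(C) = 2 = n, so the pair (A, B) is completely controllable.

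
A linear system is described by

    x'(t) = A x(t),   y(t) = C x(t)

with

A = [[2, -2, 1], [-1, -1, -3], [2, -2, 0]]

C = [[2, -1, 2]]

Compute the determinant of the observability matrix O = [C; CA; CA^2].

-3

CA = [[9, -7, 5]]
CA^2 = [[35, -21, 30]]
Observability matrix O = [C; CA; CA^2] = [[2, -1, 2], [9, -7, 5], [35, -21, 30]]
Expanding along the first row, det(O) = 2·((-7)·30 - 5·(-21)) - (-1)·(9·30 - 5·35) + 2·(9·(-21) - (-7)·35) = 2·(-105) - (-1)·95 + 2·56 = -3
Since det(O) ≠ 0, rank(O) = 3 and the system is completely observable.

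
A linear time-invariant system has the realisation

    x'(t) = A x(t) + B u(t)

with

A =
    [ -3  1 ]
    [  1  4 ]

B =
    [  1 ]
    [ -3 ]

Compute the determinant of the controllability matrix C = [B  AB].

-29

AB = [[-6], [-11]]
Controllability matrix C = [B  AB] = [[1, -6], [-3, -11]]
det(C) = 1·(-11) - (-6)·(-3) = -11 - 18 = -29
Since det(C) ≠ 0, rank(C) = 2 and the system is completely controllable.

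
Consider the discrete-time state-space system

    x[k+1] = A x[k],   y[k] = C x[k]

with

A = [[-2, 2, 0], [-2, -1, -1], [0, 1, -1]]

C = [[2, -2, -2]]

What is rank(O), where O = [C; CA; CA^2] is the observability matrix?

CA = [[0, 4, 4]]
CA^2 = [[-8, 0, -8]]
Observability matrix O = [C; CA; CA^2] = [[2, -2, -2], [0, 4, 4], [-8, 0, -8]]
det(O) = 2·(4·(-8) - 4·0) - (-2)·(0·(-8) - 4·(-8)) + (-2)·(0·0 - 4·(-8)) = 2·(-32) - (-2)·32 + (-2)·32 = -64 ≠ 0, so rank(O) = 3.
rank(O) = 3 = n, so the pair (A, C) is completely observable.

3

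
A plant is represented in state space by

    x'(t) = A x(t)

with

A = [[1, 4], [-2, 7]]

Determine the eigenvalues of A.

det(sI - A) = s^2 - (tr A)s + det A, with tr A = 1 + 7 = 8 and det A = 1·7 - 4·(-2) = 7 - (-8) = 15.
So p(s) = det(sI - A) = s^2 - 8s + 15.
Factor s^2 - 8s + 15: two numbers with sum 8 and product 15 are 5 and 3, so s^2 - 8s + 15 = (s - 5)(s - 3).
Hence p(s) = (s - 5) (s - 3), with roots 3, 5.
At least one eigenvalue has non-negative real part, so the system is not asymptotically stable.

3, 5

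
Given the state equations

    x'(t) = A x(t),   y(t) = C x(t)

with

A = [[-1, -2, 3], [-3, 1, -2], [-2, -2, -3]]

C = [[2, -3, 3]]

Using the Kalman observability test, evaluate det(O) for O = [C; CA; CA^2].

563

CA = [[1, -13, 3]]
CA^2 = [[32, -21, 20]]
Observability matrix O = [C; CA; CA^2] = [[2, -3, 3], [1, -13, 3], [32, -21, 20]]
Expanding along the first row, det(O) = 2·((-13)·20 - 3·(-21)) - (-3)·(1·20 - 3·32) + 3·(1·(-21) - (-13)·32) = 2·(-197) - (-3)·(-76) + 3·395 = 563
Since det(O) ≠ 0, rank(O) = 3 and the system is completely observable.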